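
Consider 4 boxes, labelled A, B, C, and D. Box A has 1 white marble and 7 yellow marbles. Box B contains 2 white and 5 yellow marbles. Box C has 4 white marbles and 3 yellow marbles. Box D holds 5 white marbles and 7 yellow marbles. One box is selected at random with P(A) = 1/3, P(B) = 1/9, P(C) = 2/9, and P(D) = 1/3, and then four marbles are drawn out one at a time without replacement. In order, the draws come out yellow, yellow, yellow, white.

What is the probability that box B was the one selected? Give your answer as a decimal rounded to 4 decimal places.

0.1700

Compute the likelihood of the observed sequence for each case: P(data | box A) = (7/8)(6/7)(5/6)(1/5) = 0.125; P(data | box B) = (5/7)(4/6)(3/5)(2/4) = 0.14286; P(data | box C) = (3/7)(2/6)(1/5)(4/4) = 0.028571; P(data | box D) = (7/12)(6/11)(5/10)(5/9) = 0.088384.
The prior-weighted likelihoods are 1/3 · 0.125 = 0.041667, 1/9 · 0.14286 = 0.015873, 2/9 · 0.028571 = 0.0063492, 1/3 · 0.088384 = 0.029461; these sum to 0.09335.
Hence P(box B | data) = (0.015873) / (0.09335) = 0.17004.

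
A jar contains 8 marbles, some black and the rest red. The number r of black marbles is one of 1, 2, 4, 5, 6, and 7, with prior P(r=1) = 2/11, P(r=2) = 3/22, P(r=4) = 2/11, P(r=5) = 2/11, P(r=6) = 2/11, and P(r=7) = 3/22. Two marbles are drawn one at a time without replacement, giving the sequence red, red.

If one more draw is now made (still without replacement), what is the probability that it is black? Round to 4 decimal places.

0.3491

For each hypothesis, P(data | H) works out to: P(data | r = 1) = (7/8)(6/7) = 3/4; P(data | r = 2) = (6/8)(5/7) = 15/28; P(data | r = 4) = (4/8)(3/7) = 3/14; P(data | r = 5) = (3/8)(2/7) = 3/28; P(data | r = 6) = (2/8)(1/7) = 1/28; P(data | r = 7) = (1/8)(0/7) = 0.
The prior-weighted likelihoods are 2/11 · 3/4 = 3/22, 3/22 · 15/28 = 45/616, 2/11 · 3/14 = 3/77, 2/11 · 3/28 = 3/154, 2/11 · 1/28 = 1/154, 3/22 · 0 = 0; summing to 169/616.
Normalising, the posterior is P(r = 1 | data) = 84/169, P(r = 2 | data) = 45/169, P(r = 4 | data) = 24/169, P(r = 5 | data) = 12/169, P(r = 6 | data) = 4/169, P(r = 7 | data) = 0.
Averaging over the posterior, P(black next | data) = (1/6)(84/169) + (1/3)(45/169) + (2/3)(24/169) + (5/6)(12/169) + (1)(4/169) = 59/169.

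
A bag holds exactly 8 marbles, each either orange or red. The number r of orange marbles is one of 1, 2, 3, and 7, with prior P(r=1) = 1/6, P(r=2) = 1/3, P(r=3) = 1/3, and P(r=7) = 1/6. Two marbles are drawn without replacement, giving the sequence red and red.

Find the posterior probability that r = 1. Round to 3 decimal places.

0.296

Under each hypothesis, the probability of the observed sequence is: P(data | r = 1) = (7/8)(6/7) = 3/4; P(data | r = 2) = (6/8)(5/7) = 15/28; P(data | r = 3) = (5/8)(4/7) = 5/14; P(data | r = 7) = (1/8)(0/7) = 0.
Weighting by the prior gives 1/6 · 3/4 = 1/8, 1/3 · 15/28 = 5/28, 1/3 · 5/14 = 5/42, 1/6 · 0 = 0; with total 71/168.
Hence P(r = 1 | data) = (1/8) / (71/168) = 21/71.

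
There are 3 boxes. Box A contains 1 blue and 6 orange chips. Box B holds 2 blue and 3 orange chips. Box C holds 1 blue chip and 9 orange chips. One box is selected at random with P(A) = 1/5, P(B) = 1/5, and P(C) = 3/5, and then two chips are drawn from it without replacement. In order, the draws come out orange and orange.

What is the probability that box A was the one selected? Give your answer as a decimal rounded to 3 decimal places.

For each hypothesis, P(data | H) works out to: P(data | box A) = (6/7)(5/6) = 5/7; P(data | box B) = (3/5)(2/4) = 3/10; P(data | box C) = (9/10)(8/9) = 4/5.
Weighting by the prior gives 1/5 · 5/7 = 1/7, 1/5 · 3/10 = 3/50, 3/5 · 4/5 = 12/25; summing to 239/350.
Hence P(box A | data) = (1/7) / (239/350) = 50/239.

0.209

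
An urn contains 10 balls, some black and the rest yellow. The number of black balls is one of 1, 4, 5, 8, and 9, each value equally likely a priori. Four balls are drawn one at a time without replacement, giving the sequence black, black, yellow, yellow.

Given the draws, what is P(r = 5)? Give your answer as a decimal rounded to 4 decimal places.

0.4587

Under each hypothesis, the probability of the observed sequence is: P(data | r = 1) = (1/10)(0/9) = 0; P(data | r = 4) = (4/10)(3/9)(6/8)(5/7) = 0.071429; P(data | r = 5) = (5/10)(4/9)(5/8)(4/7) = 0.079365; P(data | r = 8) = (8/10)(7/9)(2/8)(1/7) = 0.022222; P(data | r = 9) = (9/10)(8/9)(1/8)(0/7) = 0.
Weighting by the prior gives 1/5 · 0 = 0, 1/5 · 0.071429 = 0.014286, 1/5 · 0.079365 = 0.015873, 1/5 · 0.022222 = 0.0044444, 1/5 · 0 = 0; summing to 0.034603.
So P(r = 5 | data) = (0.015873) / (0.034603) = 0.45872.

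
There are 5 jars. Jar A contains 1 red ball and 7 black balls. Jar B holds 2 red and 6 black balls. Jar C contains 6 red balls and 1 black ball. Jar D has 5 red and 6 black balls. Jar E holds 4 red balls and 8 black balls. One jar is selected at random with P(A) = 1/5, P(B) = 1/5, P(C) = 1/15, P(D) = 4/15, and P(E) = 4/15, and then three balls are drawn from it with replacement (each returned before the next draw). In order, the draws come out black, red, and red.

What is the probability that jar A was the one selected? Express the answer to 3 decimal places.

0.040

Compute the likelihood of the observed sequence for each case: P(data | jar A) = (7/8)(1/8)(1/8) = 0.013672; P(data | jar B) = (6/8)(2/8)(2/8) = 0.046875; P(data | jar C) = (1/7)(6/7)(6/7) = 0.10496; P(data | jar D) = (6/11)(5/11)(5/11) = 0.1127; P(data | jar E) = (8/12)(4/12)(4/12) = 0.074074.
Multiplying each by its prior: 1/5 · 0.013672 = 0.0027344, 1/5 · 0.046875 = 0.009375, 1/15 · 0.10496 = 0.0069971, 4/15 · 0.1127 = 0.030053, 4/15 · 0.074074 = 0.019753; with total 0.068912.
Therefore the posterior P(jar A | data) = (0.0027344) / (0.068912) = 0.039679.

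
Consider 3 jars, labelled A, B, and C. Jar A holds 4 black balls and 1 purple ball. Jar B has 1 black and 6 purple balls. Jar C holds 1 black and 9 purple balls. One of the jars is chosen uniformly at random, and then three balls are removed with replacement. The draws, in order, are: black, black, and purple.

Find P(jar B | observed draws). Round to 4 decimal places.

For each hypothesis, P(data | H) works out to: P(data | jar A) = (4/5)(4/5)(1/5) = 0.128; P(data | jar B) = (1/7)(1/7)(6/7) = 0.017493; P(data | jar C) = (1/10)(1/10)(9/10) = 0.009.
Multiplying each by its prior: 1/3 · 0.128 = 0.042667, 1/3 · 0.017493 = 0.0058309, 1/3 · 0.009 = 0.003; with total 0.051498.
Therefore the posterior P(jar B | data) = (0.0058309) / (0.051498) = 0.11323.

0.1132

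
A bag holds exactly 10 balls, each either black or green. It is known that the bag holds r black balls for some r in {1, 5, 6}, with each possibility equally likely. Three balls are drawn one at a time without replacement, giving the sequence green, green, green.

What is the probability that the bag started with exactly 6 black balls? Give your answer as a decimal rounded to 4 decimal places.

The likelihood of the observed sequence under each hypothesis: P(data | r = 1) = (9/10)(8/9)(7/8) = 7/10; P(data | r = 5) = (5/10)(4/9)(3/8) = 1/12; P(data | r = 6) = (4/10)(3/9)(2/8) = 1/30.
The prior-weighted likelihoods are 1/3 · 7/10 = 7/30, 1/3 · 1/12 = 1/36, 1/3 · 1/30 = 1/90; summing to 49/180.
Therefore the posterior P(r = 6 | data) = (1/90) / (49/180) = 2/49.

0.0408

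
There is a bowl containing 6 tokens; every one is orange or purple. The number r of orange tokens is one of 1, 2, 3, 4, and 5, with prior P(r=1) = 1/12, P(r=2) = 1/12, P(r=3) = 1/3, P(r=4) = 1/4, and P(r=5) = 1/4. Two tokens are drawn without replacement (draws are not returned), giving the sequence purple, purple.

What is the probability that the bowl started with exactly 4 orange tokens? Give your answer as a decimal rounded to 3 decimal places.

Compute the likelihood of the observed sequence for each case: P(data | r = 1) = (5/6)(4/5) = 2/3; P(data | r = 2) = (4/6)(3/5) = 2/5; P(data | r = 3) = (3/6)(2/5) = 1/5; P(data | r = 4) = (2/6)(1/5) = 1/15; P(data | r = 5) = (1/6)(0/5) = 0.
The prior-weighted likelihoods are 1/12 · 2/3 = 1/18, 1/12 · 2/5 = 1/30, 1/3 · 1/5 = 1/15, 1/4 · 1/15 = 1/60, 1/4 · 0 = 0; summing to 31/180.
Therefore the posterior P(r = 4 | data) = (1/60) / (31/180) = 3/31.

0.097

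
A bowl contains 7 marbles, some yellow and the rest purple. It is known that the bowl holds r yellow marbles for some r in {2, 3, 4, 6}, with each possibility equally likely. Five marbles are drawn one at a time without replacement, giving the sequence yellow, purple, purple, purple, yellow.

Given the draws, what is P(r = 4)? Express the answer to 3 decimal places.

The likelihood of the observed sequence under each hypothesis: P(data | r = 2) = (2/7)(5/6)(4/5)(3/4)(1/3) = 1/21; P(data | r = 3) = (3/7)(4/6)(3/5)(2/4)(2/3) = 2/35; P(data | r = 4) = (4/7)(3/6)(2/5)(1/4)(3/3) = 1/35; P(data | r = 6) = (6/7)(1/6)(0/5) = 0.
Multiplying each by its prior: 1/4 · 1/21 = 1/84, 1/4 · 2/35 = 1/70, 1/4 · 1/35 = 1/140, 1/4 · 0 = 0; summing to 1/30.
Therefore the posterior P(r = 4 | data) = (1/140) / (1/30) = 3/14.

0.214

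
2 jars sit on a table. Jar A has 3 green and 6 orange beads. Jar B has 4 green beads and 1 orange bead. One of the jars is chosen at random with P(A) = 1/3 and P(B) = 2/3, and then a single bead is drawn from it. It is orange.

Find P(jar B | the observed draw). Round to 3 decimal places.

0.375

The likelihood of this draw under each hypothesis: P(data | jar A) = (6/9) = 2/3; P(data | jar B) = (1/5) = 1/5.
The prior-weighted likelihoods are 1/3 · 2/3 = 2/9, 2/3 · 1/5 = 2/15; with total 16/45.
Therefore the posterior P(jar B | data) = (2/15) / (16/45) = 3/8.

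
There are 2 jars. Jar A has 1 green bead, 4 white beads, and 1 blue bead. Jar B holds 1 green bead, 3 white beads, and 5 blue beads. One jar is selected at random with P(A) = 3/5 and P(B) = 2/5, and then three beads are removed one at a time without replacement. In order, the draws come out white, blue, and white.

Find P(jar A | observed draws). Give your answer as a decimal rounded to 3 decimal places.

Under each hypothesis, the probability of the observed sequence is: P(data | jar A) = (4/6)(1/5)(3/4) = 1/10; P(data | jar B) = (3/9)(5/8)(2/7) = 5/84.
Weighting by the prior gives 3/5 · 1/10 = 3/50, 2/5 · 5/84 = 1/42; these sum to 44/525.
Hence P(jar A | data) = (3/50) / (44/525) = 63/88.

0.716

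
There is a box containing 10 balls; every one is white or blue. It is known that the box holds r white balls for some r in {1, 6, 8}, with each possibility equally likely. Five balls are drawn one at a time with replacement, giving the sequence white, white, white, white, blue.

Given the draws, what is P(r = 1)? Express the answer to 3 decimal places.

0.001

Compute the likelihood of the observed sequence for each case: P(data | r = 1) = (1/10)(1/10)(1/10)(1/10)(9/10) = 9e-05; P(data | r = 6) = (6/10)(6/10)(6/10)(6/10)(4/10) = 0.05184; P(data | r = 8) = (8/10)(8/10)(8/10)(8/10)(2/10) = 0.08192.
The prior-weighted likelihoods are 1/3 · 9e-05 = 3e-05, 1/3 · 0.05184 = 0.01728, 1/3 · 0.08192 = 0.027307; summing to 0.044617.
By Bayes' rule, P(r = 1 | data) = (3e-05) / (0.044617) = 0.00067239.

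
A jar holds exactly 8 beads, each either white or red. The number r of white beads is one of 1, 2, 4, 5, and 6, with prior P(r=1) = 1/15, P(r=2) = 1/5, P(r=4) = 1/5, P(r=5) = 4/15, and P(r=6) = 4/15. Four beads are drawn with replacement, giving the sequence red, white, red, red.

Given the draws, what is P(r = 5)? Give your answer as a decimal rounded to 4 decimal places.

The likelihood of the observed sequence under each hypothesis: P(data | r = 1) = (7/8)(1/8)(7/8)(7/8) = 0.08374; P(data | r = 2) = (6/8)(2/8)(6/8)(6/8) = 0.10547; P(data | r = 4) = (4/8)(4/8)(4/8)(4/8) = 0.0625; P(data | r = 5) = (3/8)(5/8)(3/8)(3/8) = 0.032959; P(data | r = 6) = (2/8)(6/8)(2/8)(2/8) = 0.011719.
Multiplying each by its prior: 1/15 · 0.08374 = 0.0055827, 1/5 · 0.10547 = 0.021094, 1/5 · 0.0625 = 0.0125, 4/15 · 0.032959 = 0.0087891, 4/15 · 0.011719 = 0.003125; with total 0.05109.
So P(r = 5 | data) = (0.0087891) / (0.05109) = 0.17203.

0.1720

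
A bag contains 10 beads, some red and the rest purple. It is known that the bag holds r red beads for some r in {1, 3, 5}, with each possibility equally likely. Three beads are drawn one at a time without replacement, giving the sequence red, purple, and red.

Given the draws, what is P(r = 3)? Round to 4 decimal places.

The likelihood of the observed sequence under each hypothesis: P(data | r = 1) = (1/10)(9/9)(0/8) = 0; P(data | r = 3) = (3/10)(7/9)(2/8) = 0.058333; P(data | r = 5) = (5/10)(5/9)(4/8) = 0.13889.
Multiplying each by its prior: 1/3 · 0 = 0, 1/3 · 0.058333 = 0.019444, 1/3 · 0.13889 = 0.046296; summing to 0.065741.
Therefore the posterior P(r = 3 | data) = (0.019444) / (0.065741) = 0.29577.

0.2958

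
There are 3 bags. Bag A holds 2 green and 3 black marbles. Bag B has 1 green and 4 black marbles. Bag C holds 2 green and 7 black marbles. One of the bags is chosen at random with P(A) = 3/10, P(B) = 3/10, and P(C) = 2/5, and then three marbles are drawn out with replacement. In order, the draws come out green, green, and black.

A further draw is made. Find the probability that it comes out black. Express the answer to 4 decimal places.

For each hypothesis, P(data | H) works out to: P(data | bag A) = (2/5)(2/5)(3/5) = 0.096; P(data | bag B) = (1/5)(1/5)(4/5) = 0.032; P(data | bag C) = (2/9)(2/9)(7/9) = 0.038409.
The prior-weighted likelihoods are 3/10 · 0.096 = 0.0288, 3/10 · 0.032 = 0.0096, 2/5 · 0.038409 = 0.015364; these sum to 0.053764.
The posterior is then P(bag A | data) = 0.53568, P(bag B | data) = 0.17856, P(bag C | data) = 0.28576.
Averaging over the posterior, P(black next | data) = (3/5)(0.53568) + (4/5)(0.17856) + (7/9)(0.28576) = 0.68651.

0.6865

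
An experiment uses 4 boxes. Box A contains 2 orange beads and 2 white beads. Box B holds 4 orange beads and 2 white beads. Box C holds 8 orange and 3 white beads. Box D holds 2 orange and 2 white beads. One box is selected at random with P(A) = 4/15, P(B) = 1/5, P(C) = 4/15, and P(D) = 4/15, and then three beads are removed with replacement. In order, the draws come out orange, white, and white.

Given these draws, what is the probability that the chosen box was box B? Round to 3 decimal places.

0.154

Under each hypothesis, the probability of the observed sequence is: P(data | box A) = (2/4)(2/4)(2/4) = 0.125; P(data | box B) = (4/6)(2/6)(2/6) = 0.074074; P(data | box C) = (8/11)(3/11)(3/11) = 0.054095; P(data | box D) = (2/4)(2/4)(2/4) = 0.125.
The prior-weighted likelihoods are 4/15 · 0.125 = 0.033333, 1/5 · 0.074074 = 0.014815, 4/15 · 0.054095 = 0.014425, 4/15 · 0.125 = 0.033333; summing to 0.095907.
Hence P(box B | data) = (0.014815) / (0.095907) = 0.15447.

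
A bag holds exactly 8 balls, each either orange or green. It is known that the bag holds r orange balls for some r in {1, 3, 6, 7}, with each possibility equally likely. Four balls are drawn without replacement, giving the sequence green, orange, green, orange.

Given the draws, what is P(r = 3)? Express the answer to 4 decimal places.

Compute the likelihood of the observed sequence for each case: P(data | r = 1) = (7/8)(1/7)(6/6)(0/5) = 0; P(data | r = 3) = (5/8)(3/7)(4/6)(2/5) = 1/14; P(data | r = 6) = (2/8)(6/7)(1/6)(5/5) = 1/28; P(data | r = 7) = (1/8)(7/7)(0/6) = 0.
The prior-weighted likelihoods are 1/4 · 0 = 0, 1/4 · 1/14 = 1/56, 1/4 · 1/28 = 1/112, 1/4 · 0 = 0; these sum to 3/112.
Hence P(r = 3 | data) = (1/56) / (3/112) = 2/3.

0.6667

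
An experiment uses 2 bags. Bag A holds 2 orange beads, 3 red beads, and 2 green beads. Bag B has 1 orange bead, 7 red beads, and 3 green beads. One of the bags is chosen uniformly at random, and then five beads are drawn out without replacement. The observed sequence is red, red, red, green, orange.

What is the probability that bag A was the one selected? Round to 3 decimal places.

0.456

Under each hypothesis, the probability of the observed sequence is: P(data | bag A) = (3/7)(2/6)(1/5)(2/4)(2/3) = 0.0095238; P(data | bag B) = (7/11)(6/10)(5/9)(3/8)(1/7) = 0.011364.
Weighting by the prior gives 1/2 · 0.0095238 = 0.0047619, 1/2 · 0.011364 = 0.0056818; these sum to 0.010444.
Hence P(bag A | data) = (0.0047619) / (0.010444) = 0.45596.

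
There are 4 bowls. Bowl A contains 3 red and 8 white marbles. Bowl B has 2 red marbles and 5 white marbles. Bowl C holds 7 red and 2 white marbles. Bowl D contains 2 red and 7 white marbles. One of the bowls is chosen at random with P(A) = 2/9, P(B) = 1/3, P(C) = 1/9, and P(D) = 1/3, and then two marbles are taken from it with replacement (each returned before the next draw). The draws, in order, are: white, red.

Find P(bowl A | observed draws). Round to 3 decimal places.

Under each hypothesis, the probability of the observed sequence is: P(data | bowl A) = (8/11)(3/11) = 0.19835; P(data | bowl B) = (5/7)(2/7) = 0.20408; P(data | bowl C) = (2/9)(7/9) = 0.17284; P(data | bowl D) = (7/9)(2/9) = 0.17284.
Multiplying each by its prior: 2/9 · 0.19835 = 0.044077, 1/3 · 0.20408 = 0.068027, 1/9 · 0.17284 = 0.019204, 1/3 · 0.17284 = 0.057613; these sum to 0.18892.
By Bayes' rule, P(bowl A | data) = (0.044077) / (0.18892) = 0.23331.

0.233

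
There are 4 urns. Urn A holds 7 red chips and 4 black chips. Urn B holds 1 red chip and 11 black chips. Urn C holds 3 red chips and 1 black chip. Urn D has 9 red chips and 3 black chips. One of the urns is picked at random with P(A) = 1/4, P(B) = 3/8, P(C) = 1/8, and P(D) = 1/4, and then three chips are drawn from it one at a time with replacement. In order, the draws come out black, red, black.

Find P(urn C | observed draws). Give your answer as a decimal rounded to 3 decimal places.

0.090

Under each hypothesis, the probability of the observed sequence is: P(data | urn A) = (4/11)(7/11)(4/11) = 0.084147; P(data | urn B) = (11/12)(1/12)(11/12) = 0.070023; P(data | urn C) = (1/4)(3/4)(1/4) = 0.046875; P(data | urn D) = (3/12)(9/12)(3/12) = 0.046875.
Weighting by the prior gives 1/4 · 0.084147 = 0.021037, 3/8 · 0.070023 = 0.026259, 1/8 · 0.046875 = 0.0058594, 1/4 · 0.046875 = 0.011719; with total 0.064874.
Therefore the posterior P(urn C | data) = (0.0058594) / (0.064874) = 0.09032.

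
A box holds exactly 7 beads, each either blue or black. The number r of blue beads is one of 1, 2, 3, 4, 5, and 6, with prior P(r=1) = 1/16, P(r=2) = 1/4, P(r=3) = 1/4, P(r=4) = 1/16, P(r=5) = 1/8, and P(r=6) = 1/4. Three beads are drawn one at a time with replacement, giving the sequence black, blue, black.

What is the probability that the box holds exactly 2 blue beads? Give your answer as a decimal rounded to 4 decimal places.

0.3788

For each hypothesis, P(data | H) works out to: P(data | r = 1) = (6/7)(1/7)(6/7) = 0.10496; P(data | r = 2) = (5/7)(2/7)(5/7) = 0.14577; P(data | r = 3) = (4/7)(3/7)(4/7) = 0.13994; P(data | r = 4) = (3/7)(4/7)(3/7) = 0.10496; P(data | r = 5) = (2/7)(5/7)(2/7) = 0.058309; P(data | r = 6) = (1/7)(6/7)(1/7) = 0.017493.
The prior-weighted likelihoods are 1/16 · 0.10496 = 0.0065598, 1/4 · 0.14577 = 0.036443, 1/4 · 0.13994 = 0.034985, 1/16 · 0.10496 = 0.0065598, 1/8 · 0.058309 = 0.0072886, 1/4 · 0.017493 = 0.0043732; these sum to 0.09621.
Hence P(r = 2 | data) = (0.036443) / (0.09621) = 0.37879.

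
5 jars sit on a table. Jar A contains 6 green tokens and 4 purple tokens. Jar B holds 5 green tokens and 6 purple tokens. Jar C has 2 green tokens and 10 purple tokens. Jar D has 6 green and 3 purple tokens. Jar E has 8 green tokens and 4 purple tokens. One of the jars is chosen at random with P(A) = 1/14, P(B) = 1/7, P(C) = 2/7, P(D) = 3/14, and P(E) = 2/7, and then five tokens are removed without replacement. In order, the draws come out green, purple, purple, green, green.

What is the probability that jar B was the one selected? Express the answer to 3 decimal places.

The likelihood of the observed sequence under each hypothesis: P(data | jar A) = (6/10)(4/9)(3/8)(5/7)(4/6) = 0.047619; P(data | jar B) = (5/11)(6/10)(5/9)(4/8)(3/7) = 0.032468; P(data | jar C) = (2/12)(10/11)(9/10)(1/9)(0/8) = 0; P(data | jar D) = (6/9)(3/8)(2/7)(5/6)(4/5) = 0.047619; P(data | jar E) = (8/12)(4/11)(3/10)(7/9)(6/8) = 0.042424.
The prior-weighted likelihoods are 1/14 · 0.047619 = 0.0034014, 1/7 · 0.032468 = 0.0046382, 2/7 · 0 = 0, 3/14 · 0.047619 = 0.010204, 2/7 · 0.042424 = 0.012121; these sum to 0.030365.
By Bayes' rule, P(jar B | data) = (0.0046382) / (0.030365) = 0.15275.

0.153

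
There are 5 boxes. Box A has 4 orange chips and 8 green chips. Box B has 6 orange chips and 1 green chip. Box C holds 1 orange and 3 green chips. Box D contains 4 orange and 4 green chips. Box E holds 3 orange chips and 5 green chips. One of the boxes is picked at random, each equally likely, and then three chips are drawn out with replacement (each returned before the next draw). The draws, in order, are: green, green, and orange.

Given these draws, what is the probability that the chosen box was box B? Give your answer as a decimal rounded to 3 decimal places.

Compute the likelihood of the observed sequence for each case: P(data | box A) = (8/12)(8/12)(4/12) = 0.14815; P(data | box B) = (1/7)(1/7)(6/7) = 0.017493; P(data | box C) = (3/4)(3/4)(1/4) = 0.14062; P(data | box D) = (4/8)(4/8)(4/8) = 0.125; P(data | box E) = (5/8)(5/8)(3/8) = 0.14648.
Weighting by the prior gives 1/5 · 0.14815 = 0.02963, 1/5 · 0.017493 = 0.0034985, 1/5 · 0.14062 = 0.028125, 1/5 · 0.125 = 0.025, 1/5 · 0.14648 = 0.029297; these sum to 0.11555.
Hence P(box B | data) = (0.0034985) / (0.11555) = 0.030277.

0.030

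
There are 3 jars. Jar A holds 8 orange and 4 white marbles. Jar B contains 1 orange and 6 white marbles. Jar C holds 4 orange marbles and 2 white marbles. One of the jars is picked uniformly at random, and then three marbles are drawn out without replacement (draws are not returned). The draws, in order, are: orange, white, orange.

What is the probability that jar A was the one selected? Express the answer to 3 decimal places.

0.459

For each hypothesis, P(data | H) works out to: P(data | jar A) = (8/12)(4/11)(7/10) = 28/165; P(data | jar B) = (1/7)(6/6)(0/5) = 0; P(data | jar C) = (4/6)(2/5)(3/4) = 1/5.
Weighting by the prior gives 1/3 · 28/165 = 28/495, 1/3 · 0 = 0, 1/3 · 1/5 = 1/15; summing to 61/495.
Therefore the posterior P(jar A | data) = (28/495) / (61/495) = 28/61.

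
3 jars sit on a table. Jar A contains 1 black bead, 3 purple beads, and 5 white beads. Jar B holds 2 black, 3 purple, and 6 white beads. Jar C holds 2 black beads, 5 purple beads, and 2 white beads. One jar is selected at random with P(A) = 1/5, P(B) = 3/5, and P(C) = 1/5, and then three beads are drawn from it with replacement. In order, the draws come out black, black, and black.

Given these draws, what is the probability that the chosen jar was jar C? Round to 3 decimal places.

0.361

The likelihood of the observed sequence under each hypothesis: P(data | jar A) = (1/9)(1/9)(1/9) = 0.0013717; P(data | jar B) = (2/11)(2/11)(2/11) = 0.0060105; P(data | jar C) = (2/9)(2/9)(2/9) = 0.010974.
Weighting by the prior gives 1/5 · 0.0013717 = 0.00027435, 3/5 · 0.0060105 = 0.0036063, 1/5 · 0.010974 = 0.0021948; summing to 0.0060754.
Hence P(jar C | data) = (0.0021948) / (0.0060754) = 0.36126.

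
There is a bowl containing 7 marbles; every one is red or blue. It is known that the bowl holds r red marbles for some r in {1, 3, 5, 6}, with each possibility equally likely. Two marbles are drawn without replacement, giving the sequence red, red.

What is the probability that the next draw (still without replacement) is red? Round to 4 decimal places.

0.6643

For each hypothesis, P(data | H) works out to: P(data | r = 1) = (1/7)(0/6) = 0; P(data | r = 3) = (3/7)(2/6) = 1/7; P(data | r = 5) = (5/7)(4/6) = 10/21; P(data | r = 6) = (6/7)(5/6) = 5/7.
Weighting by the prior gives 1/4 · 0 = 0, 1/4 · 1/7 = 1/28, 1/4 · 10/21 = 5/42, 1/4 · 5/7 = 5/28; these sum to 1/3.
The posterior is then P(r = 1 | data) = 0, P(r = 3 | data) = 3/28, P(r = 5 | data) = 5/14, P(r = 6 | data) = 15/28.
So P(red next | data) = Σ P(red next | H) P(H | data) = (1/5)(3/28) + (3/5)(5/14) + (4/5)(15/28) = 93/140.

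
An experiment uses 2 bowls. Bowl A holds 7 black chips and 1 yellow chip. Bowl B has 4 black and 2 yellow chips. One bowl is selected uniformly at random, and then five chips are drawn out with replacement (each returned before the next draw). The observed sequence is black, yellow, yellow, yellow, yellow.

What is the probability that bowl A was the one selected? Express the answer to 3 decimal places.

0.025

Under each hypothesis, the probability of the observed sequence is: P(data | bowl A) = (7/8)(1/8)(1/8)(1/8)(1/8) = 0.00021362; P(data | bowl B) = (4/6)(2/6)(2/6)(2/6)(2/6) = 0.0082305.
Weighting by the prior gives 1/2 · 0.00021362 = 0.00010681, 1/2 · 0.0082305 = 0.0041152; summing to 0.004222.
So P(bowl A | data) = (0.00010681) / (0.004222) = 0.025299.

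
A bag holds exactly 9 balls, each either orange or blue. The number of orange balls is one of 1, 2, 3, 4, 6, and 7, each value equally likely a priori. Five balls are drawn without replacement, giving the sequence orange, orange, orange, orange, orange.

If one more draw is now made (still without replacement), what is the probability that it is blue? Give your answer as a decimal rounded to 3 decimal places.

For each hypothesis, P(data | H) works out to: P(data | r = 1) = (1/9)(0/8) = 0; P(data | r = 2) = (2/9)(1/8)(0/7) = 0; P(data | r = 3) = (3/9)(2/8)(1/7)(0/6) = 0; P(data | r = 4) = (4/9)(3/8)(2/7)(1/6)(0/5) = 0; P(data | r = 6) = (6/9)(5/8)(4/7)(3/6)(2/5) = 1/21; P(data | r = 7) = (7/9)(6/8)(5/7)(4/6)(3/5) = 1/6.
Multiplying each by its prior: 1/6 · 0 = 0, 1/6 · 0 = 0, 1/6 · 0 = 0, 1/6 · 0 = 0, 1/6 · 1/21 = 1/126, 1/6 · 1/6 = 1/36; with total 1/28.
Dividing through by the total gives posterior P(r = 1 | data) = 0, P(r = 2 | data) = 0, P(r = 3 | data) = 0, P(r = 4 | data) = 0, P(r = 6 | data) = 2/9, P(r = 7 | data) = 7/9.
Averaging over the posterior, P(blue next | data) = (3/4)(2/9) + (1/2)(7/9) = 5/9.

0.556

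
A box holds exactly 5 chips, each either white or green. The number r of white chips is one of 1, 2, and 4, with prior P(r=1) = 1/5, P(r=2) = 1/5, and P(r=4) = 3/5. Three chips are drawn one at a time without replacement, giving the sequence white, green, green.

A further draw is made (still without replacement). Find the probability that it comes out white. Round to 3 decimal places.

Compute the likelihood of the observed sequence for each case: P(data | r = 1) = (1/5)(4/4)(3/3) = 1/5; P(data | r = 2) = (2/5)(3/4)(2/3) = 1/5; P(data | r = 4) = (4/5)(1/4)(0/3) = 0.
The prior-weighted likelihoods are 1/5 · 1/5 = 1/25, 1/5 · 1/5 = 1/25, 3/5 · 0 = 0; with total 2/25.
The posterior is then P(r = 1 | data) = 1/2, P(r = 2 | data) = 1/2, P(r = 4 | data) = 0.
The predictive probability is P(white next | data) = (0)(1/2) + (1/2)(1/2) = 1/4.

0.250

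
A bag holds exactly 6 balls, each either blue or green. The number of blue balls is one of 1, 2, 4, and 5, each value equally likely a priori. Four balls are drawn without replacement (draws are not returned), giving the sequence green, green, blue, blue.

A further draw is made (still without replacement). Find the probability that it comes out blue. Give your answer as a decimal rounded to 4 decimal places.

The likelihood of the observed sequence under each hypothesis: P(data | r = 1) = (5/6)(4/5)(1/4)(0/3) = 0; P(data | r = 2) = (4/6)(3/5)(2/4)(1/3) = 1/15; P(data | r = 4) = (2/6)(1/5)(4/4)(3/3) = 1/15; P(data | r = 5) = (1/6)(0/5) = 0.
Multiplying each by its prior: 1/4 · 0 = 0, 1/4 · 1/15 = 1/60, 1/4 · 1/15 = 1/60, 1/4 · 0 = 0; summing to 1/30.
Normalising, the posterior is P(r = 1 | data) = 0, P(r = 2 | data) = 1/2, P(r = 4 | data) = 1/2, P(r = 5 | data) = 0.
So P(blue next | data) = Σ P(blue next | H) P(H | data) = (0)(1/2) + (1)(1/2) = 1/2.

0.5000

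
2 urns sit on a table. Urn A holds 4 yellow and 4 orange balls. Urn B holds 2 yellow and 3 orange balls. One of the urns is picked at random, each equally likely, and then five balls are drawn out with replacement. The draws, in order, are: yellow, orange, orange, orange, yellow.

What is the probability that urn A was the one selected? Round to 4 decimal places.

0.4749

For each hypothesis, P(data | H) works out to: P(data | urn A) = (4/8)(4/8)(4/8)(4/8)(4/8) = 0.03125; P(data | urn B) = (2/5)(3/5)(3/5)(3/5)(2/5) = 0.03456.
The prior-weighted likelihoods are 1/2 · 0.03125 = 0.015625, 1/2 · 0.03456 = 0.01728; with total 0.032905.
Hence P(urn A | data) = (0.015625) / (0.032905) = 0.47485.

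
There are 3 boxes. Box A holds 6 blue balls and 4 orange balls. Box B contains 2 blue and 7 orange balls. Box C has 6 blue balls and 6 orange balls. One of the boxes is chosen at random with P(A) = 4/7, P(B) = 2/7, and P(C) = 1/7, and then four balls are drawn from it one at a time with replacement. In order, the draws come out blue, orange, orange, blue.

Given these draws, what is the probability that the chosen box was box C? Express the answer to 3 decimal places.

0.177

Under each hypothesis, the probability of the observed sequence is: P(data | box A) = (6/10)(4/10)(4/10)(6/10) = 0.0576; P(data | box B) = (2/9)(7/9)(7/9)(2/9) = 0.029873; P(data | box C) = (6/12)(6/12)(6/12)(6/12) = 0.0625.
Weighting by the prior gives 4/7 · 0.0576 = 0.032914, 2/7 · 0.029873 = 0.0085353, 1/7 · 0.0625 = 0.0089286; with total 0.050378.
By Bayes' rule, P(box C | data) = (0.0089286) / (0.050378) = 0.17723.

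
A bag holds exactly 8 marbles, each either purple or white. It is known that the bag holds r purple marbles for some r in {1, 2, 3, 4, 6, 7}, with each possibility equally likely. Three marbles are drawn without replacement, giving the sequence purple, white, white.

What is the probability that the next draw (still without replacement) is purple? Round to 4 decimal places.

0.3459

The likelihood of the observed sequence under each hypothesis: P(data | r = 1) = (1/8)(7/7)(6/6) = 1/8; P(data | r = 2) = (2/8)(6/7)(5/6) = 5/28; P(data | r = 3) = (3/8)(5/7)(4/6) = 5/28; P(data | r = 4) = (4/8)(4/7)(3/6) = 1/7; P(data | r = 6) = (6/8)(2/7)(1/6) = 1/28; P(data | r = 7) = (7/8)(1/7)(0/6) = 0.
The prior-weighted likelihoods are 1/6 · 1/8 = 1/48, 1/6 · 5/28 = 5/168, 1/6 · 5/28 = 5/168, 1/6 · 1/7 = 1/42, 1/6 · 1/28 = 1/168, 1/6 · 0 = 0; these sum to 37/336.
Dividing through by the total gives posterior P(r = 1 | data) = 7/37, P(r = 2 | data) = 10/37, P(r = 3 | data) = 10/37, P(r = 4 | data) = 8/37, P(r = 6 | data) = 2/37, P(r = 7 | data) = 0.
Averaging over the posterior, P(purple next | data) = (0)(7/37) + (1/5)(10/37) + (2/5)(10/37) + (3/5)(8/37) + (1)(2/37) = 64/185.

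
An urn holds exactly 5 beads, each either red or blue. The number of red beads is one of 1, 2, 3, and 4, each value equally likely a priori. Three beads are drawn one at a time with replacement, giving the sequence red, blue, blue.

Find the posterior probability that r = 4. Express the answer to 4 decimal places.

Compute the likelihood of the observed sequence for each case: P(data | r = 1) = (1/5)(4/5)(4/5) = 16/125; P(data | r = 2) = (2/5)(3/5)(3/5) = 18/125; P(data | r = 3) = (3/5)(2/5)(2/5) = 12/125; P(data | r = 4) = (4/5)(1/5)(1/5) = 4/125.
The prior-weighted likelihoods are 1/4 · 16/125 = 4/125, 1/4 · 18/125 = 9/250, 1/4 · 12/125 = 3/125, 1/4 · 4/125 = 1/125; summing to 1/10.
Hence P(r = 4 | data) = (1/125) / (1/10) = 2/25.

0.0800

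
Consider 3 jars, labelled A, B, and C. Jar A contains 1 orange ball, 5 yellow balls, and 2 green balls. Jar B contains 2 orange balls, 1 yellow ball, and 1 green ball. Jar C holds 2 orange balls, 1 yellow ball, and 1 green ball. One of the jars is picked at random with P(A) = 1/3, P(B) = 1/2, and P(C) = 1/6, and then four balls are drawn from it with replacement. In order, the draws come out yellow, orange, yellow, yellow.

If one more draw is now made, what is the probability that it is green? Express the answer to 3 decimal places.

0.250

The likelihood of the observed sequence under each hypothesis: P(data | jar A) = (5/8)(1/8)(5/8)(5/8) = 0.030518; P(data | jar B) = (1/4)(2/4)(1/4)(1/4) = 0.0078125; P(data | jar C) = (1/4)(2/4)(1/4)(1/4) = 0.0078125.
Multiplying each by its prior: 1/3 · 0.030518 = 0.010173, 1/2 · 0.0078125 = 0.0039062, 1/6 · 0.0078125 = 0.0013021; summing to 0.015381.
The posterior is then P(jar A | data) = 0.66138, P(jar B | data) = 0.25397, P(jar C | data) = 0.084656.
The predictive probability is P(green next | data) = (1/4)(0.66138) + (1/4)(0.25397) + (1/4)(0.084656) = 0.25.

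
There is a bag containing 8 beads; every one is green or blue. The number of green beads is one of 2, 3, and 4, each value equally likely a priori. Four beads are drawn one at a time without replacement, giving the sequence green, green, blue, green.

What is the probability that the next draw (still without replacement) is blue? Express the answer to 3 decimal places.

0.810

For each hypothesis, P(data | H) works out to: P(data | r = 2) = (2/8)(1/7)(6/6)(0/5) = 0; P(data | r = 3) = (3/8)(2/7)(5/6)(1/5) = 1/56; P(data | r = 4) = (4/8)(3/7)(4/6)(2/5) = 2/35.
Multiplying each by its prior: 1/3 · 0 = 0, 1/3 · 1/56 = 1/168, 1/3 · 2/35 = 2/105; with total 1/40.
Dividing through by the total gives posterior P(r = 2 | data) = 0, P(r = 3 | data) = 5/21, P(r = 4 | data) = 16/21.
The predictive probability is P(blue next | data) = (1)(5/21) + (3/4)(16/21) = 17/21.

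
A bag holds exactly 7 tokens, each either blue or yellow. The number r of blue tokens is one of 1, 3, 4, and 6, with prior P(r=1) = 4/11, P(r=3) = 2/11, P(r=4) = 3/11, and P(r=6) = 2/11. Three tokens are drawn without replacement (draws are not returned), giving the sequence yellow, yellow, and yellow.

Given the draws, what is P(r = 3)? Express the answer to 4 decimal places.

Compute the likelihood of the observed sequence for each case: P(data | r = 1) = (6/7)(5/6)(4/5) = 4/7; P(data | r = 3) = (4/7)(3/6)(2/5) = 4/35; P(data | r = 4) = (3/7)(2/6)(1/5) = 1/35; P(data | r = 6) = (1/7)(0/6) = 0.
Weighting by the prior gives 4/11 · 4/7 = 16/77, 2/11 · 4/35 = 8/385, 3/11 · 1/35 = 3/385, 2/11 · 0 = 0; summing to 13/55.
So P(r = 3 | data) = (8/385) / (13/55) = 8/91.

0.0879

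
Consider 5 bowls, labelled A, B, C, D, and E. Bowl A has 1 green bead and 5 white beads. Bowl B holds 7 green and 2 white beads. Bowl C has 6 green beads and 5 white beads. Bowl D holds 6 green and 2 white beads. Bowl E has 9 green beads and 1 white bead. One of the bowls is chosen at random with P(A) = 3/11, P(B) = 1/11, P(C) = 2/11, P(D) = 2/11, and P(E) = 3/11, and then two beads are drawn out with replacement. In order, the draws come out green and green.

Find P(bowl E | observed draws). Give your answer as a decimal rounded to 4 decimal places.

0.5022

Under each hypothesis, the probability of the observed sequence is: P(data | bowl A) = (1/6)(1/6) = 0.027778; P(data | bowl B) = (7/9)(7/9) = 0.60494; P(data | bowl C) = (6/11)(6/11) = 0.29752; P(data | bowl D) = (6/8)(6/8) = 0.5625; P(data | bowl E) = (9/10)(9/10) = 0.81.
The prior-weighted likelihoods are 3/11 · 0.027778 = 0.0075758, 1/11 · 0.60494 = 0.054994, 2/11 · 0.29752 = 0.054095, 2/11 · 0.5625 = 0.10227, 3/11 · 0.81 = 0.22091; summing to 0.43985.
So P(bowl E | data) = (0.22091) / (0.43985) = 0.50224.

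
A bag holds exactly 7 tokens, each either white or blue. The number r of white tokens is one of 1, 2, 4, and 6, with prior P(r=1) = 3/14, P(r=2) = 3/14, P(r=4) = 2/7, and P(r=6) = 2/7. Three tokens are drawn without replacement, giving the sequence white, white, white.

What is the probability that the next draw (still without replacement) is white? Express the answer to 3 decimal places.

For each hypothesis, P(data | H) works out to: P(data | r = 1) = (1/7)(0/6) = 0; P(data | r = 2) = (2/7)(1/6)(0/5) = 0; P(data | r = 4) = (4/7)(3/6)(2/5) = 4/35; P(data | r = 6) = (6/7)(5/6)(4/5) = 4/7.
The prior-weighted likelihoods are 3/14 · 0 = 0, 3/14 · 0 = 0, 2/7 · 4/35 = 8/245, 2/7 · 4/7 = 8/49; these sum to 48/245.
Normalising, the posterior is P(r = 1 | data) = 0, P(r = 2 | data) = 0, P(r = 4 | data) = 1/6, P(r = 6 | data) = 5/6.
Averaging over the posterior, P(white next | data) = (1/4)(1/6) + (3/4)(5/6) = 2/3.

0.667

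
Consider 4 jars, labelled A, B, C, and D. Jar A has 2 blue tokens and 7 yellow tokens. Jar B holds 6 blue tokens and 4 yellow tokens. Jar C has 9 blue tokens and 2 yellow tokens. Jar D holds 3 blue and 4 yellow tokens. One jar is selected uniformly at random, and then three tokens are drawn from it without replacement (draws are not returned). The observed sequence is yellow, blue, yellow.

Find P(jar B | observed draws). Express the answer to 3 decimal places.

0.219

Under each hypothesis, the probability of the observed sequence is: P(data | jar A) = (7/9)(2/8)(6/7) = 0.16667; P(data | jar B) = (4/10)(6/9)(3/8) = 0.1; P(data | jar C) = (2/11)(9/10)(1/9) = 0.018182; P(data | jar D) = (4/7)(3/6)(3/5) = 0.17143.
The prior-weighted likelihoods are 1/4 · 0.16667 = 0.041667, 1/4 · 0.1 = 0.025, 1/4 · 0.018182 = 0.0045455, 1/4 · 0.17143 = 0.042857; these sum to 0.11407.
By Bayes' rule, P(jar B | data) = (0.025) / (0.11407) = 0.21917.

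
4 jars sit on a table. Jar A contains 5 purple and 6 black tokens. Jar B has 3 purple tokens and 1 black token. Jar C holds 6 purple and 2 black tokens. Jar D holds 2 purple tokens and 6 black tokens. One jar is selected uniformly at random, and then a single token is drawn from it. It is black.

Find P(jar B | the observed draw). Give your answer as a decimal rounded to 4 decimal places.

0.1392

The likelihood of this draw under each hypothesis: P(data | jar A) = (6/11) = 6/11; P(data | jar B) = (1/4) = 1/4; P(data | jar C) = (2/8) = 1/4; P(data | jar D) = (6/8) = 3/4.
The prior-weighted likelihoods are 1/4 · 6/11 = 3/22, 1/4 · 1/4 = 1/16, 1/4 · 1/4 = 1/16, 1/4 · 3/4 = 3/16; with total 79/176.
Hence P(jar B | data) = (1/16) / (79/176) = 11/79.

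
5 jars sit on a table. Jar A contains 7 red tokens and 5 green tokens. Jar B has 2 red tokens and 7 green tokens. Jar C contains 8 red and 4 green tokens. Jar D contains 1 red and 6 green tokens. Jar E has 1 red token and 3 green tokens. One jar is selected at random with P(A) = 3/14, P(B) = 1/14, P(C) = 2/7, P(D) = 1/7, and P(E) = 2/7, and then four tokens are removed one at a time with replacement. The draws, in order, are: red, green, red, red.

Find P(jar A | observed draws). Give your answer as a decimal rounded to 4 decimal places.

0.3526

Under each hypothesis, the probability of the observed sequence is: P(data | jar A) = (7/12)(5/12)(7/12)(7/12) = 0.082706; P(data | jar B) = (2/9)(7/9)(2/9)(2/9) = 0.0085353; P(data | jar C) = (8/12)(4/12)(8/12)(8/12) = 0.098765; P(data | jar D) = (1/7)(6/7)(1/7)(1/7) = 0.002499; P(data | jar E) = (1/4)(3/4)(1/4)(1/4) = 0.011719.
Multiplying each by its prior: 3/14 · 0.082706 = 0.017723, 1/14 · 0.0085353 = 0.00060966, 2/7 · 0.098765 = 0.028219, 1/7 · 0.002499 = 0.00035699, 2/7 · 0.011719 = 0.0033482; these sum to 0.050256.
Therefore the posterior P(jar A | data) = (0.017723) / (0.050256) = 0.35265.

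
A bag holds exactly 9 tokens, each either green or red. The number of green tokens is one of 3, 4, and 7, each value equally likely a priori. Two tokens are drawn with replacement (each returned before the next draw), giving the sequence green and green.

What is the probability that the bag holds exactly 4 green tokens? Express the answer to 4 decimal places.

0.2162

Compute the likelihood of the observed sequence for each case: P(data | r = 3) = (3/9)(3/9) = 1/9; P(data | r = 4) = (4/9)(4/9) = 16/81; P(data | r = 7) = (7/9)(7/9) = 49/81.
Weighting by the prior gives 1/3 · 1/9 = 1/27, 1/3 · 16/81 = 16/243, 1/3 · 49/81 = 49/243; with total 74/243.
Hence P(r = 4 | data) = (16/243) / (74/243) = 8/37.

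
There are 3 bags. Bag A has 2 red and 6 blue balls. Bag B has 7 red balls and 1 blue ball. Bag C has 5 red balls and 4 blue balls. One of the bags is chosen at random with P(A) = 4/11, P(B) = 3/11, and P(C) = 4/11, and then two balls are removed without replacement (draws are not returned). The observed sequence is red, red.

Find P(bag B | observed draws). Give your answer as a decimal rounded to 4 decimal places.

The likelihood of the observed sequence under each hypothesis: P(data | bag A) = (2/8)(1/7) = 0.035714; P(data | bag B) = (7/8)(6/7) = 0.75; P(data | bag C) = (5/9)(4/8) = 0.27778.
Multiplying each by its prior: 4/11 · 0.035714 = 0.012987, 3/11 · 0.75 = 0.20455, 4/11 · 0.27778 = 0.10101; with total 0.31854.
Therefore the posterior P(bag B | data) = (0.20455) / (0.31854) = 0.64213.

0.6421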